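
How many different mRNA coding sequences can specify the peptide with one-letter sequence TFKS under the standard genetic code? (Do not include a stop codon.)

Thr: 4 codons.
Phe: 2 codons.
Lys: 2 codons.
Ser: 6 codons.
4 × 2 × 2 × 6 = 96.

96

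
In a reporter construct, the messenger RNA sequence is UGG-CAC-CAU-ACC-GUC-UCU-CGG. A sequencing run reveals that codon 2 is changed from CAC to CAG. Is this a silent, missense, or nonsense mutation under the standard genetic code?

missense

Position 6 falls in codon 2: CAC → His.
After the substitution the codon is CAG → Gln.
His ≠ Gln, so this is a missense mutation.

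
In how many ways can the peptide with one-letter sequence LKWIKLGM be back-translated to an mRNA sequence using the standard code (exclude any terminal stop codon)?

Leu: 6 codons.
Lys: 2 codons.
Trp: 1 codon.
Ile: 3 codons.
Lys: 2 codons.
Leu: 6 codons.
Gly: 4 codons.
Met: 1 codon.
6 × 2 × 1 × 3 × 2 × 6 × 4 × 1 = 1728.

1728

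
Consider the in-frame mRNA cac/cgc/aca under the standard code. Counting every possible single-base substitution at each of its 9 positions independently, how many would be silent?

Codon 1 (CAC, His): 1 synonymous substitution.
Codon 2 (CGC, Arg): 3 synonymous substitutions.
Codon 3 (ACA, Thr): 3 synonymous substitutions.
Total: 1 + 3 + 3 = 7.

7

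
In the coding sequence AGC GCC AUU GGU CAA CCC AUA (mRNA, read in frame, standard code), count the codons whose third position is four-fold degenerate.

Codon 1 AGC (Ser): third position 2-fold.
Codon 2 GCC (Ala): third position 4-fold.
Codon 3 AUU (Ile): third position 3-fold.
Codon 4 GGU (Gly): third position 4-fold.
Codon 5 CAA (Gln): third position 2-fold.
Codon 6 CCC (Pro): third position 4-fold.
Codon 7 AUA (Ile): third position 3-fold.
Four-fold degenerate third positions: 3.

3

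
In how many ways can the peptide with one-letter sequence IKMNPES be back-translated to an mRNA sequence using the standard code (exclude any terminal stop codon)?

Ile: 3 codons.
Lys: 2 codons.
Met: 1 codon.
Asn: 2 codons.
Pro: 4 codons.
Glu: 2 codons.
Ser: 6 codons.
3 × 2 × 1 × 2 × 4 × 2 × 6 = 576.

576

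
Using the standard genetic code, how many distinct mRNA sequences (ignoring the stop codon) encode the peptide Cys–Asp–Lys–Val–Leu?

Cys: 2 codons.
Asp: 2 codons.
Lys: 2 codons.
Val: 4 codons.
Leu: 6 codons.
2 × 2 × 2 × 4 × 6 = 192.

192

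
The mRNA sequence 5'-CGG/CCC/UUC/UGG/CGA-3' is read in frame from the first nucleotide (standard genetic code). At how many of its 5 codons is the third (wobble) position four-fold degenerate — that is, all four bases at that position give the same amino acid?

3

Codon 1 CGG (Arg): third position 4-fold.
Codon 2 CCC (Pro): third position 4-fold.
Codon 3 UUC (Phe): third position 2-fold.
Codon 4 UGG (Trp): third position 1-fold.
Codon 5 CGA (Arg): third position 4-fold.
Four-fold degenerate third positions: 3.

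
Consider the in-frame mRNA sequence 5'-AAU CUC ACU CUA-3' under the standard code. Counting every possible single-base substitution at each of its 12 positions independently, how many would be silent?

Codon 1 (AAU, Asn): 1 synonymous substitution.
Codon 2 (CUC, Leu): 3 synonymous substitutions.
Codon 3 (ACU, Thr): 3 synonymous substitutions.
Codon 4 (CUA, Leu): 4 synonymous substitutions.
Total: 1 + 3 + 3 + 4 = 11.

11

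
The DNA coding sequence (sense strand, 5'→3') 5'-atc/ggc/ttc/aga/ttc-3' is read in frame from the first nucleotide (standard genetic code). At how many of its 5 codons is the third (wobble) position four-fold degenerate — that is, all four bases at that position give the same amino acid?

1

Codon 1 ATC (Ile): third position 3-fold.
Codon 2 GGC (Gly): third position 4-fold.
Codon 3 TTC (Phe): third position 2-fold.
Codon 4 AGA (Arg): third position 2-fold.
Codon 5 TTC (Phe): third position 2-fold.
Four-fold degenerate third positions: 1.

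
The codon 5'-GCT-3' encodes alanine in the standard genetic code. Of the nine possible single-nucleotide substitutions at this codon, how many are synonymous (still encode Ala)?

3

Position 1: none → 0 synonymous.
Position 2: none → 0 synonymous.
Position 3: GCC, GCA, GCG → 3 synonymous.
Total: 0 + 0 + 3 = 3.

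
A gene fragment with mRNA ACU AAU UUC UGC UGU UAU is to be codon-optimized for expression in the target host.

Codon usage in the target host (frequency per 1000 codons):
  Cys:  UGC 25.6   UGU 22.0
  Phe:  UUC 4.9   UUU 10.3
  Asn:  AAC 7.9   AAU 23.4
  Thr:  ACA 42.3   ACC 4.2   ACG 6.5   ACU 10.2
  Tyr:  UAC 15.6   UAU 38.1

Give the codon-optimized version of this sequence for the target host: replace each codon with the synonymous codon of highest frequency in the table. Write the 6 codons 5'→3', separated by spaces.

Codon 1 (Thr): best is ACA at 42.3.
Codon 2 (Asn): best is AAU at 23.4.
Codon 3 (Phe): best is UUU at 10.3.
Codon 4 (Cys): best is UGC at 25.6.
Codon 5 (Cys): best is UGC at 25.6.
Codon 6 (Tyr): best is UAU at 38.1.

ACA AAU UUU UGC UGC UAU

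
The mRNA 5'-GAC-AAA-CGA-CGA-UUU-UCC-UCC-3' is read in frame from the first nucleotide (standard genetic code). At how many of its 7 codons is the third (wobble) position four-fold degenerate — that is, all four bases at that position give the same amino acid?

4

Codon 1 GAC (Asp): third position 2-fold.
Codon 2 AAA (Lys): third position 2-fold.
Codon 3 CGA (Arg): third position 4-fold.
Codon 4 CGA (Arg): third position 4-fold.
Codon 5 UUU (Phe): third position 2-fold.
Codon 6 UCC (Ser): third position 4-fold.
Codon 7 UCC (Ser): third position 4-fold.
Four-fold degenerate third positions: 4.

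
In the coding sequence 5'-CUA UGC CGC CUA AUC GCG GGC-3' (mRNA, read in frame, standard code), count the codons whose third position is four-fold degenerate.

Codon 1 CUA (Leu): third position 4-fold.
Codon 2 UGC (Cys): third position 2-fold.
Codon 3 CGC (Arg): third position 4-fold.
Codon 4 CUA (Leu): third position 4-fold.
Codon 5 AUC (Ile): third position 3-fold.
Codon 6 GCG (Ala): third position 4-fold.
Codon 7 GGC (Gly): third position 4-fold.
Four-fold degenerate third positions: 5.

5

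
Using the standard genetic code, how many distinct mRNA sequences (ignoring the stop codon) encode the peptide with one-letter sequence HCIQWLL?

864

His: 2 codons.
Cys: 2 codons.
Ile: 3 codons.
Gln: 2 codons.
Trp: 1 codon.
Leu: 6 codons.
Leu: 6 codons.
2 × 2 × 3 × 2 × 1 × 6 × 6 = 864.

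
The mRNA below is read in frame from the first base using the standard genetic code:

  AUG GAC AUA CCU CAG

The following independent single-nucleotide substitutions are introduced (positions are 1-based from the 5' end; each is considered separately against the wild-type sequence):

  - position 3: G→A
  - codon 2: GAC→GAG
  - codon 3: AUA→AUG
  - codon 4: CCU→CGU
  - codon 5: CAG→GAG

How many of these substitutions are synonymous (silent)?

0

Codon 1: AUG (Met) → AUA (Ile) — missense.
Codon 2: GAC (Asp) → GAG (Glu) — missense.
Codon 3: AUA (Ile) → AUG (Met) — missense.
Codon 4: CCU (Pro) → CGU (Arg) — missense.
Codon 5: CAG (Gln) → GAG (Glu) — missense.
Synonymous: 0 of 5.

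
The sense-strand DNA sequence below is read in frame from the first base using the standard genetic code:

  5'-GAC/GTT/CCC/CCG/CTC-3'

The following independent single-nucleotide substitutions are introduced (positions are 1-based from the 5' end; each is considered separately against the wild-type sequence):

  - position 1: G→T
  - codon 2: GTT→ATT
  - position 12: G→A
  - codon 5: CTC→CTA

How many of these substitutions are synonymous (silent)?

2

Codon 1: GAC (Asp) → TAC (Tyr) — missense.
Codon 2: GTT (Val) → ATT (Ile) — missense.
Codon 4: CCG (Pro) → CCA (Pro) — synonymous.
Codon 5: CTC (Leu) → CTA (Leu) — synonymous.
Synonymous: 2 of 4.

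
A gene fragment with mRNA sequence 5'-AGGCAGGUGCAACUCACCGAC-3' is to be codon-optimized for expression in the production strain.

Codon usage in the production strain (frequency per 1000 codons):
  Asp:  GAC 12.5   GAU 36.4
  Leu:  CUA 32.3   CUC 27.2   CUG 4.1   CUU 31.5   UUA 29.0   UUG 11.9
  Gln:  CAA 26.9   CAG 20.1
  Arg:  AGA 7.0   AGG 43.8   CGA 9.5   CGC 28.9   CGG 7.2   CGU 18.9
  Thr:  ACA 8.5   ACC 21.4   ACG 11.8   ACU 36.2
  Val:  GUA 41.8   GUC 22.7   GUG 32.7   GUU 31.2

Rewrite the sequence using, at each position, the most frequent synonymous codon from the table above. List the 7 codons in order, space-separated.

Codon 1 (Arg): best is AGG at 43.8.
Codon 2 (Gln): best is CAA at 26.9.
Codon 3 (Val): best is GUA at 41.8.
Codon 4 (Gln): best is CAA at 26.9.
Codon 5 (Leu): best is CUA at 32.3.
Codon 6 (Thr): best is ACU at 36.2.
Codon 7 (Asp): best is GAU at 36.4.

AGG CAA GUA CAA CUA ACU GAU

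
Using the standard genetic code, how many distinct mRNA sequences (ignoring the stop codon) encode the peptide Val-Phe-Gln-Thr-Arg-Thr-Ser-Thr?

36864

Val: 4 codons.
Phe: 2 codons.
Gln: 2 codons.
Thr: 4 codons.
Arg: 6 codons.
Thr: 4 codons.
Ser: 6 codons.
Thr: 4 codons.
4 × 2 × 2 × 4 × 6 × 4 × 6 × 4 = 36864.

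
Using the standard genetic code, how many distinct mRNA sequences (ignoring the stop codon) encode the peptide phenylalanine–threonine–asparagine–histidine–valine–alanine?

512

Phe: 2 codons.
Thr: 4 codons.
Asn: 2 codons.
His: 2 codons.
Val: 4 codons.
Ala: 4 codons.
2 × 4 × 2 × 2 × 4 × 4 = 512.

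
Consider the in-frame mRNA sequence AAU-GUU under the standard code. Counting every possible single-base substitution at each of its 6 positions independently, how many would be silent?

4

Codon 1 (AAU, Asn): 1 synonymous substitution.
Codon 2 (GUU, Val): 3 synonymous substitutions.
Total: 1 + 3 = 4.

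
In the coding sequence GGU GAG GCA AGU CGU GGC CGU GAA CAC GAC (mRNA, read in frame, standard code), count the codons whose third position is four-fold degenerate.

5

Codon 1 GGU (Gly): third position 4-fold.
Codon 2 GAG (Glu): third position 2-fold.
Codon 3 GCA (Ala): third position 4-fold.
Codon 4 AGU (Ser): third position 2-fold.
Codon 5 CGU (Arg): third position 4-fold.
Codon 6 GGC (Gly): third position 4-fold.
Codon 7 CGU (Arg): third position 4-fold.
Codon 8 GAA (Glu): third position 2-fold.
Codon 9 CAC (His): third position 2-fold.
Codon 10 GAC (Asp): third position 2-fold.
Four-fold degenerate third positions: 5.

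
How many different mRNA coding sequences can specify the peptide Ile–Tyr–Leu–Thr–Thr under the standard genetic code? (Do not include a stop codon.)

576

Ile: 3 codons.
Tyr: 2 codons.
Leu: 6 codons.
Thr: 4 codons.
Thr: 4 codons.
3 × 2 × 6 × 4 × 4 = 576.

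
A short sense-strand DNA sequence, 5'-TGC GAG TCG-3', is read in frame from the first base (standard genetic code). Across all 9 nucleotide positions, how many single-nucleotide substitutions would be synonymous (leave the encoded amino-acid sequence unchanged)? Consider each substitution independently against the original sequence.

5

Codon 1 (TGC, Cys): 1 synonymous substitution.
Codon 2 (GAG, Glu): 1 synonymous substitution.
Codon 3 (TCG, Ser): 3 synonymous substitutions.
Total: 1 + 1 + 3 = 5.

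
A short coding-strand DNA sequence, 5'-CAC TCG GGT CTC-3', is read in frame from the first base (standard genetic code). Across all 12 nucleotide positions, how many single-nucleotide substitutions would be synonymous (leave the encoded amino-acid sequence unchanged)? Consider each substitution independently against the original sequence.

10

Codon 1 (CAC, His): 1 synonymous substitution.
Codon 2 (TCG, Ser): 3 synonymous substitutions.
Codon 3 (GGT, Gly): 3 synonymous substitutions.
Codon 4 (CTC, Leu): 3 synonymous substitutions.
Total: 1 + 3 + 3 + 3 = 10.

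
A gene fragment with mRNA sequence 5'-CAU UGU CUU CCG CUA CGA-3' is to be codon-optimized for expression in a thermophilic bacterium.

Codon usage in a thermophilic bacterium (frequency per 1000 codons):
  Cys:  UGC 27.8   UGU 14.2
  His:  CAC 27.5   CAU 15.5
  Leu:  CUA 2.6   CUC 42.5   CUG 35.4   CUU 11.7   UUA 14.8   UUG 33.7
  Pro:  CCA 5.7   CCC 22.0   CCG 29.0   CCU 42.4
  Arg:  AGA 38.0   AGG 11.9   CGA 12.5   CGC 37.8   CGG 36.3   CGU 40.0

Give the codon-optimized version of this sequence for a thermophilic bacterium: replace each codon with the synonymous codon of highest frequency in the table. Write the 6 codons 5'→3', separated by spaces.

CAC UGC CUC CCU CUC CGU

Codon 1 (His): best is CAC at 27.5.
Codon 2 (Cys): best is UGC at 27.8.
Codon 3 (Leu): best is CUC at 42.5.
Codon 4 (Pro): best is CCU at 42.4.
Codon 5 (Leu): best is CUC at 42.5.
Codon 6 (Arg): best is CGU at 40.0.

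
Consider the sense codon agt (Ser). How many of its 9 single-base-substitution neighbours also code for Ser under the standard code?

Position 1: none → 0 synonymous.
Position 2: none → 0 synonymous.
Position 3: AGC → 1 synonymous.
Total: 0 + 0 + 1 = 1.

1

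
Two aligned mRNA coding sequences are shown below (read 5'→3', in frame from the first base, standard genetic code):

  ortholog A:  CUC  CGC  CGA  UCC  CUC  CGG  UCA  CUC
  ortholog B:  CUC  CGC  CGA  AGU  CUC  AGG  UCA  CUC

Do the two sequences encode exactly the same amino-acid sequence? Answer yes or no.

Codon 1: CUC Leu / CUC Leu — identical.
Codon 2: CGC Arg / CGC Arg — identical.
Codon 3: CGA Arg / CGA Arg — identical.
Codon 4: UCC Ser / AGU Ser — synonymous.
Codon 5: CUC Leu / CUC Leu — identical.
Codon 6: CGG Arg / AGG Arg — synonymous.
Codon 7: UCA Ser / UCA Ser — identical.
Codon 8: CUC Leu / CUC Leu — identical.
Nonsynonymous differences: 0 → same protein.

yes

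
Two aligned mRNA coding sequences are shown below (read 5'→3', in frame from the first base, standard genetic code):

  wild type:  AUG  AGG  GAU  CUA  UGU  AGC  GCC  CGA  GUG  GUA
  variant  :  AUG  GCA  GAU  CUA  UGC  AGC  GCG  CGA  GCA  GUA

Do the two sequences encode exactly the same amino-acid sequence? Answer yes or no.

Codon 1: AUG Met / AUG Met — identical.
Codon 2: AGG Arg / GCA Ala — nonsynonymous.
Codon 3: GAU Asp / GAU Asp — identical.
Codon 4: CUA Leu / CUA Leu — identical.
Codon 5: UGU Cys / UGC Cys — synonymous.
Codon 6: AGC Ser / AGC Ser — identical.
Codon 7: GCC Ala / GCG Ala — synonymous.
Codon 8: CGA Arg / CGA Arg — identical.
Codon 9: GUG Val / GCA Ala — nonsynonymous.
Codon 10: GUA Val / GUA Val — identical.
Nonsynonymous differences: 2 → different protein.

no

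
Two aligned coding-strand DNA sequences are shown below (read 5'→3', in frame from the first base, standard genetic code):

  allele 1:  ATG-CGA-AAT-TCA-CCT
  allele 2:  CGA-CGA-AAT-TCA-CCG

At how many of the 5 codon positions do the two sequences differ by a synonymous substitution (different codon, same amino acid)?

Codon 1: ATG Met / CGA Arg — nonsynonymous.
Codon 2: CGA Arg / CGA Arg — identical.
Codon 3: AAT Asn / AAT Asn — identical.
Codon 4: TCA Ser / TCA Ser — identical.
Codon 5: CCT Pro / CCG Pro — synonymous.
Synonymous differences: 1.

1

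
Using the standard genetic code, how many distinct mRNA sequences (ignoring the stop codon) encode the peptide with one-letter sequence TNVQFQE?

512

Thr: 4 codons.
Asn: 2 codons.
Val: 4 codons.
Gln: 2 codons.
Phe: 2 codons.
Gln: 2 codons.
Glu: 2 codons.
4 × 2 × 4 × 2 × 2 × 2 × 2 = 512.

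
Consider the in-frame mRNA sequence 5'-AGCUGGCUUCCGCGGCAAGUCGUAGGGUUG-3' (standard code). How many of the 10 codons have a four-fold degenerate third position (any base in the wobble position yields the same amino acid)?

6

Codon 1 AGC (Ser): third position 2-fold.
Codon 2 UGG (Trp): third position 1-fold.
Codon 3 CUU (Leu): third position 4-fold.
Codon 4 CCG (Pro): third position 4-fold.
Codon 5 CGG (Arg): third position 4-fold.
Codon 6 CAA (Gln): third position 2-fold.
Codon 7 GUC (Val): third position 4-fold.
Codon 8 GUA (Val): third position 4-fold.
Codon 9 GGG (Gly): third position 4-fold.
Codon 10 UUG (Leu): third position 2-fold.
Four-fold degenerate third positions: 6.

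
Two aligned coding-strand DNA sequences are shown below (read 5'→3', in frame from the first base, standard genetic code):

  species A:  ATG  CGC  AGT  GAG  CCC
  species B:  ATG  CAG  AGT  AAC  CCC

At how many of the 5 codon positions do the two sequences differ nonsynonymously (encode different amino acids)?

Codon 1: ATG Met / ATG Met — identical.
Codon 2: CGC Arg / CAG Gln — nonsynonymous.
Codon 3: AGT Ser / AGT Ser — identical.
Codon 4: GAG Glu / AAC Asn — nonsynonymous.
Codon 5: CCC Pro / CCC Pro — identical.
Nonsynonymous differences: 2.

2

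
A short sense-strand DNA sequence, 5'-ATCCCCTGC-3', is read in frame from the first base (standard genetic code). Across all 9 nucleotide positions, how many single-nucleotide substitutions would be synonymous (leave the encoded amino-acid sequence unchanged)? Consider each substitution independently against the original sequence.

Codon 1 (ATC, Ile): 2 synonymous substitutions.
Codon 2 (CCC, Pro): 3 synonymous substitutions.
Codon 3 (TGC, Cys): 1 synonymous substitution.
Total: 2 + 3 + 1 = 6.

6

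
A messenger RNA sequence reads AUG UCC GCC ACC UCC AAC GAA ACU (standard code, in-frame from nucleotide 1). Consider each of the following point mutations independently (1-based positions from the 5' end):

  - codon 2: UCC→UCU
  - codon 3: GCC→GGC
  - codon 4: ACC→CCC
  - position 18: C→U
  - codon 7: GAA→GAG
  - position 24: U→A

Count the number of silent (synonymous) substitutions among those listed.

4

Codon 2: UCC (Ser) → UCU (Ser) — synonymous.
Codon 3: GCC (Ala) → GGC (Gly) — missense.
Codon 4: ACC (Thr) → CCC (Pro) — missense.
Codon 6: AAC (Asn) → AAU (Asn) — synonymous.
Codon 7: GAA (Glu) → GAG (Glu) — synonymous.
Codon 8: ACU (Thr) → ACA (Thr) — synonymous.
Synonymous: 4 of 6.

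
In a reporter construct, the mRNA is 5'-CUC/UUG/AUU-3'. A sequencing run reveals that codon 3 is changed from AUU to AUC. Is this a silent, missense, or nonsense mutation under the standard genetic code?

Position 9 falls in codon 3: AUU → Ile.
After the substitution the codon is AUC → Ile.
Both encode Ile, so the change is synonymous.

silent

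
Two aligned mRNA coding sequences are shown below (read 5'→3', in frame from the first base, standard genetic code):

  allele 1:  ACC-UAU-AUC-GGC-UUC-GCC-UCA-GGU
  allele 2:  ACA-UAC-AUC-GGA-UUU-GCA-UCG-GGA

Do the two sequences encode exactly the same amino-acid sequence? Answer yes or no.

yes

Codon 1: ACC Thr / ACA Thr — synonymous.
Codon 2: UAU Tyr / UAC Tyr — synonymous.
Codon 3: AUC Ile / AUC Ile — identical.
Codon 4: GGC Gly / GGA Gly — synonymous.
Codon 5: UUC Phe / UUU Phe — synonymous.
Codon 6: GCC Ala / GCA Ala — synonymous.
Codon 7: UCA Ser / UCG Ser — synonymous.
Codon 8: GGU Gly / GGA Gly — synonymous.
Nonsynonymous differences: 0 → same protein.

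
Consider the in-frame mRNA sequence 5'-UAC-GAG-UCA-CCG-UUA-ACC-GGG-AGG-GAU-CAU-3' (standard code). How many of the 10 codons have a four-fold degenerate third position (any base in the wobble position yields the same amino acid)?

Codon 1 UAC (Tyr): third position 2-fold.
Codon 2 GAG (Glu): third position 2-fold.
Codon 3 UCA (Ser): third position 4-fold.
Codon 4 CCG (Pro): third position 4-fold.
Codon 5 UUA (Leu): third position 2-fold.
Codon 6 ACC (Thr): third position 4-fold.
Codon 7 GGG (Gly): third position 4-fold.
Codon 8 AGG (Arg): third position 2-fold.
Codon 9 GAU (Asp): third position 2-fold.
Codon 10 CAU (His): third position 2-fold.
Four-fold degenerate third positions: 4.

4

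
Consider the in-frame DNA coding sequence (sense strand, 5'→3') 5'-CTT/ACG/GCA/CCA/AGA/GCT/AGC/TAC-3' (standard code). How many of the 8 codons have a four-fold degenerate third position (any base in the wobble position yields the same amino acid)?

Codon 1 CTT (Leu): third position 4-fold.
Codon 2 ACG (Thr): third position 4-fold.
Codon 3 GCA (Ala): third position 4-fold.
Codon 4 CCA (Pro): third position 4-fold.
Codon 5 AGA (Arg): third position 2-fold.
Codon 6 GCT (Ala): third position 4-fold.
Codon 7 AGC (Ser): third position 2-fold.
Codon 8 TAC (Tyr): third position 2-fold.
Four-fold degenerate third positions: 5.

5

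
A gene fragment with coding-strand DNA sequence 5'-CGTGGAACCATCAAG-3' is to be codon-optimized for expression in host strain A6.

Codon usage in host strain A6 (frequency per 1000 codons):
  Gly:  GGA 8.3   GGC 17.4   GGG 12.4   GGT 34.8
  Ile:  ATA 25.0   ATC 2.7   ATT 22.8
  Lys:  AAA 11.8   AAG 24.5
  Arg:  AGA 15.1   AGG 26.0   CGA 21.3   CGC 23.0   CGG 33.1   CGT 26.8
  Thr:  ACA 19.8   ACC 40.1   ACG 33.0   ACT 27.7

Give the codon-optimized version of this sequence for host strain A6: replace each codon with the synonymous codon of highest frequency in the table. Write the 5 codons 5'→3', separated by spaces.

Codon 1 (Arg): best is CGG at 33.1.
Codon 2 (Gly): best is GGT at 34.8.
Codon 3 (Thr): best is ACC at 40.1.
Codon 4 (Ile): best is ATA at 25.0.
Codon 5 (Lys): best is AAG at 24.5.

CGG GGT ACC ATA AAG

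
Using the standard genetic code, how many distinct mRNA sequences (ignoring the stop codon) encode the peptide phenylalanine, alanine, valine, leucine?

192

Phe: 2 codons.
Ala: 4 codons.
Val: 4 codons.
Leu: 6 codons.
2 × 4 × 4 × 6 = 192.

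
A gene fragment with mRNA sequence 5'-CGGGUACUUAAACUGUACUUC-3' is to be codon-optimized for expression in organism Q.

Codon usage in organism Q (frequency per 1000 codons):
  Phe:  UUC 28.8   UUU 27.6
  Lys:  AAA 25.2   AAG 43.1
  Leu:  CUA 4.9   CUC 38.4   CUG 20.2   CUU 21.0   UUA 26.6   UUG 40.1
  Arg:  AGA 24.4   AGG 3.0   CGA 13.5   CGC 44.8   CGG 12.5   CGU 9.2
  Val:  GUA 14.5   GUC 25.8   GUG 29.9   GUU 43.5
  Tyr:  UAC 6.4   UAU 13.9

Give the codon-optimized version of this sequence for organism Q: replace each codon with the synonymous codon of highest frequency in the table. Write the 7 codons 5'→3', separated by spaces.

CGC GUU UUG AAG UUG UAU UUC

Codon 1 (Arg): best is CGC at 44.8.
Codon 2 (Val): best is GUU at 43.5.
Codon 3 (Leu): best is UUG at 40.1.
Codon 4 (Lys): best is AAG at 43.1.
Codon 5 (Leu): best is UUG at 40.1.
Codon 6 (Tyr): best is UAU at 13.9.
Codon 7 (Phe): best is UUC at 28.8.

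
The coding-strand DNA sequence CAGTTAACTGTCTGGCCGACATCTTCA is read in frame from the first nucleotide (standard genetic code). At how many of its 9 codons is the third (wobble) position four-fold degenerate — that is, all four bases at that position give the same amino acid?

Codon 1 CAG (Gln): third position 2-fold.
Codon 2 TTA (Leu): third position 2-fold.
Codon 3 ACT (Thr): third position 4-fold.
Codon 4 GTC (Val): third position 4-fold.
Codon 5 TGG (Trp): third position 1-fold.
Codon 6 CCG (Pro): third position 4-fold.
Codon 7 ACA (Thr): third position 4-fold.
Codon 8 TCT (Ser): third position 4-fold.
Codon 9 TCA (Ser): third position 4-fold.
Four-fold degenerate third positions: 6.

6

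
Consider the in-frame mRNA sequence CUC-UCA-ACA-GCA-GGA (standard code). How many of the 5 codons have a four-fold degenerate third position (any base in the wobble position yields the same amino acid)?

5

Codon 1 CUC (Leu): third position 4-fold.
Codon 2 UCA (Ser): third position 4-fold.
Codon 3 ACA (Thr): third position 4-fold.
Codon 4 GCA (Ala): third position 4-fold.
Codon 5 GGA (Gly): third position 4-fold.
Four-fold degenerate third positions: 5.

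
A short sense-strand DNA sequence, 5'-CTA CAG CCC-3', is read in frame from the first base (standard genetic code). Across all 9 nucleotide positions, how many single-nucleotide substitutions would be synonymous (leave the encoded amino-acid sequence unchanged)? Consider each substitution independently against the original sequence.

Codon 1 (CTA, Leu): 4 synonymous substitutions.
Codon 2 (CAG, Gln): 1 synonymous substitution.
Codon 3 (CCC, Pro): 3 synonymous substitutions.
Total: 4 + 1 + 3 = 8.

8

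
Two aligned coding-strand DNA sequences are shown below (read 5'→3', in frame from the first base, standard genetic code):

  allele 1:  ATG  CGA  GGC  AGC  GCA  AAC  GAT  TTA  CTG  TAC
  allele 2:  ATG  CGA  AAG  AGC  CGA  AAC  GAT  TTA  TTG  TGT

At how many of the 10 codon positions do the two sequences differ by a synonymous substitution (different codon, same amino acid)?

Codon 1: ATG Met / ATG Met — identical.
Codon 2: CGA Arg / CGA Arg — identical.
Codon 3: GGC Gly / AAG Lys — nonsynonymous.
Codon 4: AGC Ser / AGC Ser — identical.
Codon 5: GCA Ala / CGA Arg — nonsynonymous.
Codon 6: AAC Asn / AAC Asn — identical.
Codon 7: GAT Asp / GAT Asp — identical.
Codon 8: TTA Leu / TTA Leu — identical.
Codon 9: CTG Leu / TTG Leu — synonymous.
Codon 10: TAC Tyr / TGT Cys — nonsynonymous.
Synonymous differences: 1.

1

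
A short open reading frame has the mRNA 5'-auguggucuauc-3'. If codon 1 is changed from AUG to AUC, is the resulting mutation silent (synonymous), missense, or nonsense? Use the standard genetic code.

Position 3 falls in codon 1: AUG → Met.
After the substitution the codon is AUC → Ile.
Met ≠ Ile, so this is a missense mutation.

missense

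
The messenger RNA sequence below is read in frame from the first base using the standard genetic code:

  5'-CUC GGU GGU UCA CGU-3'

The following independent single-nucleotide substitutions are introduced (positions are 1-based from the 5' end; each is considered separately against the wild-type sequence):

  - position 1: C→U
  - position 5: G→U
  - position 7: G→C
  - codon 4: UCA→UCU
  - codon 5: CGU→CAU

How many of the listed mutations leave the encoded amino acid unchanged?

1

Codon 1: CUC (Leu) → UUC (Phe) — missense.
Codon 2: GGU (Gly) → GUU (Val) — missense.
Codon 3: GGU (Gly) → CGU (Arg) — missense.
Codon 4: UCA (Ser) → UCU (Ser) — synonymous.
Codon 5: CGU (Arg) → CAU (His) — missense.
Synonymous: 1 of 5.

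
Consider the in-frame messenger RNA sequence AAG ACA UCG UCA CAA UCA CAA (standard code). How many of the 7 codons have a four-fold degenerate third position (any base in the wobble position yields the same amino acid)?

Codon 1 AAG (Lys): third position 2-fold.
Codon 2 ACA (Thr): third position 4-fold.
Codon 3 UCG (Ser): third position 4-fold.
Codon 4 UCA (Ser): third position 4-fold.
Codon 5 CAA (Gln): third position 2-fold.
Codon 6 UCA (Ser): third position 4-fold.
Codon 7 CAA (Gln): third position 2-fold.
Four-fold degenerate third positions: 4.

4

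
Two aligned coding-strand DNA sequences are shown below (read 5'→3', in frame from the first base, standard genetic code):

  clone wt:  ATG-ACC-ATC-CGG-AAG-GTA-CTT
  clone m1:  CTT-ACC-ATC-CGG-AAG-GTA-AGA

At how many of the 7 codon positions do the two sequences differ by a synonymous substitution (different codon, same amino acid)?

Codon 1: ATG Met / CTT Leu — nonsynonymous.
Codon 2: ACC Thr / ACC Thr — identical.
Codon 3: ATC Ile / ATC Ile — identical.
Codon 4: CGG Arg / CGG Arg — identical.
Codon 5: AAG Lys / AAG Lys — identical.
Codon 6: GTA Val / GTA Val — identical.
Codon 7: CTT Leu / AGA Arg — nonsynonymous.
Synonymous differences: 0.

0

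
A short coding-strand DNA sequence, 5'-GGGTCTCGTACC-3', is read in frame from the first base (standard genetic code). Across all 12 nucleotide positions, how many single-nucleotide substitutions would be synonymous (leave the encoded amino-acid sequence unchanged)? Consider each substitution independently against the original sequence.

Codon 1 (GGG, Gly): 3 synonymous substitutions.
Codon 2 (TCT, Ser): 3 synonymous substitutions.
Codon 3 (CGT, Arg): 3 synonymous substitutions.
Codon 4 (ACC, Thr): 3 synonymous substitutions.
Total: 3 + 3 + 3 + 3 = 12.

12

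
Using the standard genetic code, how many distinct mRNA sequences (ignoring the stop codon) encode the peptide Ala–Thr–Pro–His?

Ala: 4 codons.
Thr: 4 codons.
Pro: 4 codons.
His: 2 codons.
4 × 4 × 4 × 2 = 128.

128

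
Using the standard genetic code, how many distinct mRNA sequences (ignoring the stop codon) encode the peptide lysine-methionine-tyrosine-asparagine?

8

Lys: 2 codons.
Met: 1 codon.
Tyr: 2 codons.
Asn: 2 codons.
2 × 1 × 2 × 2 = 8.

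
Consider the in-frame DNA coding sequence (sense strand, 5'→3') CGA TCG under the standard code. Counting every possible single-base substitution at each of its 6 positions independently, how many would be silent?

Codon 1 (CGA, Arg): 4 synonymous substitutions.
Codon 2 (TCG, Ser): 3 synonymous substitutions.
Total: 4 + 3 = 7.

7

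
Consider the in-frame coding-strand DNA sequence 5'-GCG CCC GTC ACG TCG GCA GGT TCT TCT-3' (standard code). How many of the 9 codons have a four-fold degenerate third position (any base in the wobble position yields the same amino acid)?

Codon 1 GCG (Ala): third position 4-fold.
Codon 2 CCC (Pro): third position 4-fold.
Codon 3 GTC (Val): third position 4-fold.
Codon 4 ACG (Thr): third position 4-fold.
Codon 5 TCG (Ser): third position 4-fold.
Codon 6 GCA (Ala): third position 4-fold.
Codon 7 GGT (Gly): third position 4-fold.
Codon 8 TCT (Ser): third position 4-fold.
Codon 9 TCT (Ser): third position 4-fold.
Four-fold degenerate third positions: 9.

9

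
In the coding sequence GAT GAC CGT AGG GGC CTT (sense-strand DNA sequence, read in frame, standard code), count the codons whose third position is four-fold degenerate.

Codon 1 GAT (Asp): third position 2-fold.
Codon 2 GAC (Asp): third position 2-fold.
Codon 3 CGT (Arg): third position 4-fold.
Codon 4 AGG (Arg): third position 2-fold.
Codon 5 GGC (Gly): third position 4-fold.
Codon 6 CTT (Leu): third position 4-fold.
Four-fold degenerate third positions: 3.

3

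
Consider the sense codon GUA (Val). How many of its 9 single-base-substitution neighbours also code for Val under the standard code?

Position 1: none → 0 synonymous.
Position 2: none → 0 synonymous.
Position 3: GUU, GUC, GUG → 3 synonymous.
Total: 0 + 0 + 3 = 3.

3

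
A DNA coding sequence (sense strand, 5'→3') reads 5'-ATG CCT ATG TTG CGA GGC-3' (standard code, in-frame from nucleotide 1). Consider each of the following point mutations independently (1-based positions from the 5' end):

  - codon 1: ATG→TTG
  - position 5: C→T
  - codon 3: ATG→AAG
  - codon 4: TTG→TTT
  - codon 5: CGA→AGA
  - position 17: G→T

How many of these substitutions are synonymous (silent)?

1

Codon 1: ATG (Met) → TTG (Leu) — missense.
Codon 2: CCT (Pro) → CTT (Leu) — missense.
Codon 3: ATG (Met) → AAG (Lys) — missense.
Codon 4: TTG (Leu) → TTT (Phe) — missense.
Codon 5: CGA (Arg) → AGA (Arg) — synonymous.
Codon 6: GGC (Gly) → GTC (Val) — missense.
Synonymous: 1 of 6.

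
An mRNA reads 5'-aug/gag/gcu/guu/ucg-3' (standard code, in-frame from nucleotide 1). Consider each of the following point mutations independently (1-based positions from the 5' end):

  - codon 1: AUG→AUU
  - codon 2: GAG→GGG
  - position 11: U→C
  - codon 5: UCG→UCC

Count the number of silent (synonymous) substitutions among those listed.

1

Codon 1: AUG (Met) → AUU (Ile) — missense.
Codon 2: GAG (Glu) → GGG (Gly) — missense.
Codon 4: GUU (Val) → GCU (Ala) — missense.
Codon 5: UCG (Ser) → UCC (Ser) — synonymous.
Synonymous: 1 of 4.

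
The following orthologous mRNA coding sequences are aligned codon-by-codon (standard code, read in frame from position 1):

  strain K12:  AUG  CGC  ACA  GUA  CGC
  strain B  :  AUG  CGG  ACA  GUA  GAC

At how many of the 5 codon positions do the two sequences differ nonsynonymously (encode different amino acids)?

1

Codon 1: AUG Met / AUG Met — identical.
Codon 2: CGC Arg / CGG Arg — synonymous.
Codon 3: ACA Thr / ACA Thr — identical.
Codon 4: GUA Val / GUA Val — identical.
Codon 5: CGC Arg / GAC Asp — nonsynonymous.
Nonsynonymous differences: 1.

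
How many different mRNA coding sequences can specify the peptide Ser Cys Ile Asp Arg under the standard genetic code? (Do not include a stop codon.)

Ser: 6 codons.
Cys: 2 codons.
Ile: 3 codons.
Asp: 2 codons.
Arg: 6 codons.
6 × 2 × 3 × 2 × 6 = 432.

432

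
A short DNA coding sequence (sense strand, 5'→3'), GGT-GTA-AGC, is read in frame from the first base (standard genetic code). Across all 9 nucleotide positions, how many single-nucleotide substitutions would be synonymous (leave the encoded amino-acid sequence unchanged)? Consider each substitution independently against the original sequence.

7

Codon 1 (GGT, Gly): 3 synonymous substitutions.
Codon 2 (GTA, Val): 3 synonymous substitutions.
Codon 3 (AGC, Ser): 1 synonymous substitution.
Total: 3 + 3 + 1 = 7.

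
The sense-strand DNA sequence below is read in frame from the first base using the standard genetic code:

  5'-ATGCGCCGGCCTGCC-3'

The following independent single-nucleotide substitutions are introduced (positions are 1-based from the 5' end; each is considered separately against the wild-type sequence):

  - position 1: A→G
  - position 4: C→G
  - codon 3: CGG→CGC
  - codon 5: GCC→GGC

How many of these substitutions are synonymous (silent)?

1

Codon 1: ATG (Met) → GTG (Val) — missense.
Codon 2: CGC (Arg) → GGC (Gly) — missense.
Codon 3: CGG (Arg) → CGC (Arg) — synonymous.
Codon 5: GCC (Ala) → GGC (Gly) — missense.
Synonymous: 1 of 4.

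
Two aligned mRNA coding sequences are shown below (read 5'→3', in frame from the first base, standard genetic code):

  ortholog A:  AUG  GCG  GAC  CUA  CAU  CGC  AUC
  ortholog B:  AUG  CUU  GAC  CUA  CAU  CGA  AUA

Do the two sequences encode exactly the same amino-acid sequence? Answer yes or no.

Codon 1: AUG Met / AUG Met — identical.
Codon 2: GCG Ala / CUU Leu — nonsynonymous.
Codon 3: GAC Asp / GAC Asp — identical.
Codon 4: CUA Leu / CUA Leu — identical.
Codon 5: CAU His / CAU His — identical.
Codon 6: CGC Arg / CGA Arg — synonymous.
Codon 7: AUC Ile / AUA Ile — synonymous.
Nonsynonymous differences: 1 → different protein.

no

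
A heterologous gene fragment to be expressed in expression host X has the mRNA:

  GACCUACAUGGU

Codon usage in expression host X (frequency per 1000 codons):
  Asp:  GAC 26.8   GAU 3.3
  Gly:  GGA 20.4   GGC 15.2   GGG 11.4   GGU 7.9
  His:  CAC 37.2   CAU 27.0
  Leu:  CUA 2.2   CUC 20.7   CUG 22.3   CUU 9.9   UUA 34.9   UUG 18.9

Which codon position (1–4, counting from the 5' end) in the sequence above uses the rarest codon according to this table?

Codon 1 GAC (Asp): 26.8 per 1000.
Codon 2 CUA (Leu): 2.2 per 1000.
Codon 3 CAU (His): 27.0 per 1000.
Codon 4 GGU (Gly): 7.9 per 1000.
Lowest frequency is 2.2 at codon 2.

2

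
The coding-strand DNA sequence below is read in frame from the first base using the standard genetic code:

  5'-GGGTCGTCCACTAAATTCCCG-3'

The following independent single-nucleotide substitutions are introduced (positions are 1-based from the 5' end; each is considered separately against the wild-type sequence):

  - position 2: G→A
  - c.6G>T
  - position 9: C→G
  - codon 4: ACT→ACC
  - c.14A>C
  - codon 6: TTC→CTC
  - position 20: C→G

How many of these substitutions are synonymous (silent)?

3

Codon 1: GGG (Gly) → GAG (Glu) — missense.
Codon 2: TCG (Ser) → TCT (Ser) — synonymous.
Codon 3: TCC (Ser) → TCG (Ser) — synonymous.
Codon 4: ACT (Thr) → ACC (Thr) — synonymous.
Codon 5: AAA (Lys) → ACA (Thr) — missense.
Codon 6: TTC (Phe) → CTC (Leu) — missense.
Codon 7: CCG (Pro) → CGG (Arg) — missense.
Synonymous: 3 of 7.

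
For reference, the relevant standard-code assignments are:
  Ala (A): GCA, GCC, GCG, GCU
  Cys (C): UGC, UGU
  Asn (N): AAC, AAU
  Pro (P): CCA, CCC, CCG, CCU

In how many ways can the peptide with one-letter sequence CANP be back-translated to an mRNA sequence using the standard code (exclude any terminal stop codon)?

Cys: 2 codons.
Ala: 4 codons.
Asn: 2 codons.
Pro: 4 codons.
2 × 4 × 2 × 4 = 64.

64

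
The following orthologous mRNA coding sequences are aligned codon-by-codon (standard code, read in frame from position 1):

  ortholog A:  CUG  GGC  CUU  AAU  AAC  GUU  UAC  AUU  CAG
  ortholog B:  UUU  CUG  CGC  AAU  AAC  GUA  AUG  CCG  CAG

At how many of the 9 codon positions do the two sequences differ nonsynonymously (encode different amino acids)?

Codon 1: CUG Leu / UUU Phe — nonsynonymous.
Codon 2: GGC Gly / CUG Leu — nonsynonymous.
Codon 3: CUU Leu / CGC Arg — nonsynonymous.
Codon 4: AAU Asn / AAU Asn — identical.
Codon 5: AAC Asn / AAC Asn — identical.
Codon 6: GUU Val / GUA Val — synonymous.
Codon 7: UAC Tyr / AUG Met — nonsynonymous.
Codon 8: AUU Ile / CCG Pro — nonsynonymous.
Codon 9: CAG Gln / CAG Gln — identical.
Nonsynonymous differences: 5.

5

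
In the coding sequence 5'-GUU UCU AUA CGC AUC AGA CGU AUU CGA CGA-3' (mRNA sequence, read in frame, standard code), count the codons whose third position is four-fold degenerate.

6

Codon 1 GUU (Val): third position 4-fold.
Codon 2 UCU (Ser): third position 4-fold.
Codon 3 AUA (Ile): third position 3-fold.
Codon 4 CGC (Arg): third position 4-fold.
Codon 5 AUC (Ile): third position 3-fold.
Codon 6 AGA (Arg): third position 2-fold.
Codon 7 CGU (Arg): third position 4-fold.
Codon 8 AUU (Ile): third position 3-fold.
Codon 9 CGA (Arg): third position 4-fold.
Codon 10 CGA (Arg): third position 4-fold.
Four-fold degenerate third positions: 6.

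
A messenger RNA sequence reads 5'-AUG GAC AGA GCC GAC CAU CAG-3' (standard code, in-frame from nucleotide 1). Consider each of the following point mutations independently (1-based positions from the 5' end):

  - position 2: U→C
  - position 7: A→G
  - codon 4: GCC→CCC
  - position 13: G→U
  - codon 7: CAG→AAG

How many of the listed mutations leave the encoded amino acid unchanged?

Codon 1: AUG (Met) → ACG (Thr) — missense.
Codon 3: AGA (Arg) → GGA (Gly) — missense.
Codon 4: GCC (Ala) → CCC (Pro) — missense.
Codon 5: GAC (Asp) → UAC (Tyr) — missense.
Codon 7: CAG (Gln) → AAG (Lys) — missense.
Synonymous: 0 of 5.

0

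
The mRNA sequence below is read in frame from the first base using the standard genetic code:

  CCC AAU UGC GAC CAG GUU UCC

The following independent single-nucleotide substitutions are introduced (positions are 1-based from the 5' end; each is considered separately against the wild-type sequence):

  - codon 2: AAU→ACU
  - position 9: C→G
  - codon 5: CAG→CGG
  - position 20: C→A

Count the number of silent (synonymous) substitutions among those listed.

0

Codon 2: AAU (Asn) → ACU (Thr) — missense.
Codon 3: UGC (Cys) → UGG (Trp) — missense.
Codon 5: CAG (Gln) → CGG (Arg) — missense.
Codon 7: UCC (Ser) → UAC (Tyr) — missense.
Synonymous: 0 of 4.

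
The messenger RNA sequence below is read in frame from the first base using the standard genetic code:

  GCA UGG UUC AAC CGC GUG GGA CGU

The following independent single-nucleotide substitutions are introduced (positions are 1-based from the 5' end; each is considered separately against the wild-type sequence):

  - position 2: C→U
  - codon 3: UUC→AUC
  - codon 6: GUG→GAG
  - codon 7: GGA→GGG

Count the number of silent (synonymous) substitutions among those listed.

Codon 1: GCA (Ala) → GUA (Val) — missense.
Codon 3: UUC (Phe) → AUC (Ile) — missense.
Codon 6: GUG (Val) → GAG (Glu) — missense.
Codon 7: GGA (Gly) → GGG (Gly) — synonymous.
Synonymous: 1 of 4.

1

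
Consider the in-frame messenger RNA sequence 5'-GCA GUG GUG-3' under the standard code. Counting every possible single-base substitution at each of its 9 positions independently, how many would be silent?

9

Codon 1 (GCA, Ala): 3 synonymous substitutions.
Codon 2 (GUG, Val): 3 synonymous substitutions.
Codon 3 (GUG, Val): 3 synonymous substitutions.
Total: 3 + 3 + 3 = 9.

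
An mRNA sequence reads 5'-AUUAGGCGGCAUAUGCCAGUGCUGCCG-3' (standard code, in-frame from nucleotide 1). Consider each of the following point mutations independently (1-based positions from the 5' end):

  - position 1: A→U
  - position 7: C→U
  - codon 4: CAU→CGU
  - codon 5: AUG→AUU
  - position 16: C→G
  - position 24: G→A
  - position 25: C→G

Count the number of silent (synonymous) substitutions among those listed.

1

Codon 1: AUU (Ile) → UUU (Phe) — missense.
Codon 3: CGG (Arg) → UGG (Trp) — missense.
Codon 4: CAU (His) → CGU (Arg) — missense.
Codon 5: AUG (Met) → AUU (Ile) — missense.
Codon 6: CCA (Pro) → GCA (Ala) — missense.
Codon 8: CUG (Leu) → CUA (Leu) — synonymous.
Codon 9: CCG (Pro) → GCG (Ala) — missense.
Synonymous: 1 of 7.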